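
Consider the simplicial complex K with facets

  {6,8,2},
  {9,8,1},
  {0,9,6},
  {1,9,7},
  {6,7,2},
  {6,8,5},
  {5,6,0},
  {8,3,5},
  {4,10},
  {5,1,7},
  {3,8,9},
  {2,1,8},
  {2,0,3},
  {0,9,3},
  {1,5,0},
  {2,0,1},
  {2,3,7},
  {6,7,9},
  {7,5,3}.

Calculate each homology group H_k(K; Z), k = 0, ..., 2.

H_0 = Z^2,  H_1 = Z^2,  H_2 = Z.

Fix the vertex order 0 < 1 < 2 < 3 < 4 < 5 < 6 < 7 < 8 < 9 < 10 and write every simplex with vertices in increasing order. Then dim K = 2 and the simplices of K are:

  0-simplices (11): [0], [1], [2], [3], [4], [5], [6], [7], [8], [9], [10]
  1-simplices (28): (28 of them)
  2-simplices (18): [0,1,2], [0,1,5], [0,2,3], [0,3,9], [0,5,6], [0,6,9], [1,2,8], [1,5,7], [1,7,9], [1,8,9], [2,3,7], [2,6,7], [2,6,8], [3,5,7], [3,5,8], [3,8,9], [5,6,8], [6,7,9]

so the chain groups are C_0 ≅ Z^11, C_1 ≅ Z^28, C_2 ≅ Z^18.

Boundary ∂_1: C_1 → C_0 sends each edge [p,q] (with p < q) to q − p. For instance
  ∂[2,3] = [3] − [2].
The 11×28 boundary matrix has rank 9 and Smith normal form diag(1,1,1,1,1,1,1,1,1).

∂_2: C_2 → C_1 maps a triangle to the signed sum of its edges. For instance
  ∂[1,7,9] = [7,9] − [1,9] + [1,7],
  ∂[1,2,8] = [2,8] − [1,8] + [1,2].
The resulting 28×18 matrix has rank 17, and its Smith normal form has invariant factors (1,1,1,1,1,1,1,1,1,1,1,1,1,1,1,1,1).

Now H_k = ker ∂_k / im ∂_{k+1}, so:

  H_0: rank C_0 − rank ∂_1 = 11 − 9 = 2, and the invariant factors of ∂_1 are all 1, so H_0 ≅ Z^2.
  H_1: rank ker ∂_1 − rank ∂_2 = (28 − 9) − 17 = 2, and the invariant factors of ∂_2 are all 1, so H_1 ≅ Z^2.
  H_2: rank ker ∂_2 − rank ∂_3 = (18 − 17) − 0 = 1, and there is no ∂_3, so H_2 ≅ Z.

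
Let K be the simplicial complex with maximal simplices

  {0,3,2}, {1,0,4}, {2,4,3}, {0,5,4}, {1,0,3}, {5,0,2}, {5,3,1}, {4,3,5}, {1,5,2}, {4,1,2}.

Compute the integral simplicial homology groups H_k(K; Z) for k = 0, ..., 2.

Take the total order 0 < 1 < 2 < 3 < 4 < 5 on the vertex set. Then K (dimension 2) consists of the simplices:

  0-simplices (6): [0], [1], [2], [3], [4], [5]
  1-simplices (15): [0,1], [0,2], [0,3], [0,4], [0,5], [1,2], [1,3], [1,4], [1,5], [2,3], [2,4], [2,5], [3,4], [3,5], [4,5]
  2-simplices (10): [0,1,3], [0,1,4], [0,2,3], [0,2,5], [0,4,5], [1,2,4], [1,2,5], [1,3,5], [2,3,4], [3,4,5]

giving chain groups C_0 ≅ Z^6, C_1 ≅ Z^15, C_2 ≅ Z^10.

Boundary ∂_1: C_1 → C_0 is given by ∂[p,q] = [q] − [p].
The resulting 6×15 matrix has rank 5, and its Smith normal form has invariant factors (1,1,1,1,1).

Boundary ∂_2: C_2 → C_1 acts by ∂[p,q,r] = [q,r] − [p,r] + [p,q]. For instance
  ∂[0,2,3] = [2,3] − [0,3] + [0,2],
  ∂[2,3,4] = [3,4] − [2,4] + [2,3].
As a 15×10 matrix over Z this has rank 10, with invariant factors (1,1,1,1,1,1,1,1,1,2).

Computing H_k = (kernel of ∂_k) / (image of ∂_{k+1}):

  H_0: rank C_0 − rank ∂_1 = 6 − 5 = 1, and the invariant factors of ∂_1 are all 1, so H_0 ≅ Z.
  H_1: rank ker ∂_1 − rank ∂_2 = (15 − 5) − 10 = 0, and ∂_2 has invariant factor 2 > 1, so H_1 ≅ Z/2.
  H_2: rank ker ∂_2 − rank ∂_3 = (10 − 10) − 0 = 0, and there is no ∂_3, so H_2 ≅ 0.

(K is a triangulation of the real projective plane RP^2.)

H_0 ≅ Z,  H_1 ≅ Z/2,  H_2 = 0.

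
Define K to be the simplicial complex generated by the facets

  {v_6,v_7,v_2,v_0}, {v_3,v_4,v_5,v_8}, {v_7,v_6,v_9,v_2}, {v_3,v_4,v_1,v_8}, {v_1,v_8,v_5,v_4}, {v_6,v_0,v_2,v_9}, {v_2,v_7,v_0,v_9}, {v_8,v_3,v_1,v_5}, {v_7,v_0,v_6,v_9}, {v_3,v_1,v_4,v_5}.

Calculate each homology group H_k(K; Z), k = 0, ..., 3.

H_0 ≅ Z^2,  H_1 = 0,  H_2 = 0,  H_3 ≅ Z^2.

We work with the vertex ordering v_0 < v_1 < v_2 < v_3 < v_4 < v_5 < v_6 < v_7 < v_8 < v_9. The simplices of K, each written with vertices in increasing order, are:

  0-simplices (10): [v_0], [v_1], [v_2], [v_3], [v_4], [v_5], [v_6], [v_7], [v_8], [v_9]
  1-simplices (20): (20 of them)
  2-simplices (20): (20 of them)
  3-simplices (10): (10 of them)

so the chain groups are C_0 ≅ Z^10, C_1 ≅ Z^20, C_2 ≅ Z^20, C_3 ≅ Z^10.

Boundary ∂_1: C_1 → C_0 is given by ∂[p,q] = [q] − [p]. For instance
  ∂[v_7,v_9] = [v_9] − [v_7].
This gives a 10×20 integer matrix of rank 8; reducing to Smith normal form yields diagonal entries (1,1,1,1,1,1,1,1).

The boundary map ∂_2: C_2 → C_1 sends each 2-simplex [p,q,r] to [q,r] − [p,r] + [p,q]. For instance
  ∂[v_6,v_7,v_9] = [v_7,v_9] − [v_6,v_9] + [v_6,v_7],
  ∂[v_1,v_5,v_8] = [v_5,v_8] − [v_1,v_8] + [v_1,v_5].
The 20×20 boundary matrix has rank 12 and Smith normal form diag(1,1,1,1,1,1,1,1,1,1,1,1).

The boundary map ∂_3: C_3 → C_2 sends each 3-simplex σ to the alternating sum Σ_i (−1)^i (σ with its i-th vertex removed). For instance
  ∂[v_1,v_4,v_5,v_8] = [v_4,v_5,v_8] − [v_1,v_5,v_8] + [v_1,v_4,v_8] − [v_1,v_4,v_5],
  ∂[v_0,v_2,v_6,v_7] = [v_2,v_6,v_7] − [v_0,v_6,v_7] + [v_0,v_2,v_7] − [v_0,v_2,v_6].
The 20×10 boundary matrix has rank 8 and Smith normal form diag(1,1,1,1,1,1,1,1).

Reading off H_k = ker ∂_k / im ∂_{k+1}:

  H_0: rank C_0 − rank ∂_1 = 10 − 8 = 2, and the invariant factors of ∂_1 are all 1, so H_0 ≅ Z^2.
  H_1: rank ker ∂_1 − rank ∂_2 = (20 − 8) − 12 = 0, and the invariant factors of ∂_2 are all 1, so H_1 ≅ 0.
  H_2: rank ker ∂_2 − rank ∂_3 = (20 − 12) − 8 = 0, and the invariant factors of ∂_3 are all 1, so H_2 ≅ 0.
  H_3: rank ker ∂_3 − rank ∂_4 = (10 − 8) − 0 = 2, and there is no ∂_4, so H_3 ≅ Z^2.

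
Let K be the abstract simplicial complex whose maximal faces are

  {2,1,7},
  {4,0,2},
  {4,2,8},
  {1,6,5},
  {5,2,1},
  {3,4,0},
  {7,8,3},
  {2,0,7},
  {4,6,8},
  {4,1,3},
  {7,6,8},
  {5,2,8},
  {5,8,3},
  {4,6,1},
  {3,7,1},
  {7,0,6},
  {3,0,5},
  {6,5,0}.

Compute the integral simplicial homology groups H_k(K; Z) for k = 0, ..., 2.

H_0 = Z,  H_1 = Z^2,  H_2 = Z.

K has 9 vertices, 27 edges, 18 triangles.
rank ∂_0 = 0, rank ∂_1 = 8 ⇒ b_0 = 9 − 0 − 8 = 1; all invariant factors of ∂_1 are 1 so no torsion. So H_0 ≅ Z.
rank ∂_1 = 8, rank ∂_2 = 17 ⇒ b_1 = 27 − 8 − 17 = 2; all invariant factors of ∂_2 are 1 so no torsion. So H_1 ≅ Z^2.
rank ∂_2 = 17, rank ∂_3 = 0 ⇒ b_2 = 18 − 17 − 0 = 1. So H_2 ≅ Z.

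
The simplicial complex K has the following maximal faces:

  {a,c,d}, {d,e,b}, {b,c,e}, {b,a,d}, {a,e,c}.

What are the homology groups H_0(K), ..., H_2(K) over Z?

H_0 = Z,  H_1 = Z,  H_2 = 0.

Fix the vertex order a < b < c < d < e and write every simplex with vertices in increasing order. Then dim K = 2 and the simplices of K are:

  0-simplices (5): a, b, c, d, e
  1-simplices (10): ab, ac, ad, ae, bc, bd, be, cd, ce, de
  2-simplices (5): abd, acd, ace, bce, bde

Hence C_0 ≅ Z^5, C_1 ≅ Z^10, C_2 ≅ Z^5.

The boundary map ∂_1: C_1 → C_0 maps an edge to its endpoints' difference, ∂[p,q] = q − p.
The 5×10 boundary matrix has rank 4 and Smith normal form diag(1,1,1,1).

Boundary ∂_2: C_2 → C_1 sends each 2-simplex [p,q,r] to [q,r] − [p,r] + [p,q]. For instance
  ∂acd = cd − ad + ac,
  ∂ace = ce − ae + ac.
As a 10×5 matrix over Z this has rank 5, with invariant factors (1,1,1,1,1).

Now H_k = ker ∂_k / im ∂_{k+1}, so:

  H_0: rank C_0 − rank ∂_1 = 5 − 4 = 1, and the invariant factors of ∂_1 are all 1, so H_0 ≅ Z.
  H_1: rank ker ∂_1 − rank ∂_2 = (10 − 4) − 5 = 1, and the invariant factors of ∂_2 are all 1, so H_1 ≅ Z.
  H_2: rank ker ∂_2 − rank ∂_3 = (5 − 5) − 0 = 0, and there is no ∂_3, so H_2 ≅ 0.

As a check, the Euler characteristic is 5 − 10 + 5 = 0, which agrees with 1 − 1 + 0 = 0.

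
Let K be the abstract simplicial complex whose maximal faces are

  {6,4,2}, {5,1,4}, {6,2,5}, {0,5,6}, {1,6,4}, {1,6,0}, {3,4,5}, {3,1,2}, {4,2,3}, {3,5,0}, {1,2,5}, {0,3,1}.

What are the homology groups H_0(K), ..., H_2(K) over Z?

Take the total order 0 < 1 < 2 < 3 < 4 < 5 < 6 on the vertex set. Then K (dimension 2) consists of the simplices:

  0-simplices (7): [0], [1], [2], [3], [4], [5], [6]
  1-simplices (18): [0,1], [0,3], [0,5], [0,6], [1,2], [1,3], [1,4], [1,5], [1,6], [2,3], [2,4], [2,5], [2,6], [3,4], [3,5], [4,5], [4,6], [5,6]
  2-simplices (12): [0,1,3], [0,1,6], [0,3,5], [0,5,6], [1,2,3], [1,2,5], [1,4,5], [1,4,6], [2,3,4], [2,4,6], [2,5,6], [3,4,5]

Hence C_0 ≅ Z^7, C_1 ≅ Z^18, C_2 ≅ Z^12.

∂_1: C_1 → C_0 maps an edge to its endpoints' difference, ∂[p,q] = q − p. For instance
  ∂[4,5] = [5] − [4].
The resulting 7×18 matrix has rank 6, and its Smith normal form has invariant factors (1,1,1,1,1,1).

∂_2: C_2 → C_1 maps a triangle to the signed sum of its edges. For instance
  ∂[0,1,6] = [1,6] − [0,6] + [0,1],
  ∂[3,4,5] = [4,5] − [3,5] + [3,4].
This gives a 18×12 integer matrix of rank 12; reducing to Smith normal form yields diagonal entries (1,1,1,1,1,1,1,1,1,1,1,2).

From H_k ≅ ker(∂_k) / im(∂_{k+1}) we obtain:

  H_0: rank C_0 − rank ∂_1 = 7 − 6 = 1, and the invariant factors of ∂_1 are all 1, so H_0 ≅ Z.
  H_1: rank ker ∂_1 − rank ∂_2 = (18 − 6) − 12 = 0, and ∂_2 has invariant factor 2 > 1, so H_1 ≅ Z/2.
  H_2: rank ker ∂_2 − rank ∂_3 = (12 − 12) − 0 = 0, and there is no ∂_3, so H_2 ≅ 0.

H_0 ≅ Z,  H_1 ≅ Z/2,  H_2 = 0.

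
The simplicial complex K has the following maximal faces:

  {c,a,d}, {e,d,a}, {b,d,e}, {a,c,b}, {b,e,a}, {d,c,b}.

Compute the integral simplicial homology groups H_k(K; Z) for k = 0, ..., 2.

H_0 = Z,  H_1 = 0,  H_2 = Z.

Take the total order a < b < c < d < e on the vertex set. Then K (dimension 2) consists of the simplices:

  0-simplices (5): a, b, c, d, e
  1-simplices (9): ab, ac, ad, ae, bc, bd, be, cd, de
  2-simplices (6): abc, abe, acd, ade, bcd, bde

giving chain groups C_0 ≅ Z^5, C_1 ≅ Z^9, C_2 ≅ Z^6.

The boundary map ∂_1: C_1 → C_0 maps an edge to its endpoints' difference, ∂[p,q] = q − p. For instance
  ∂ad = d − a.
The resulting 5×9 matrix has rank 4, and its Smith normal form has invariant factors (1,1,1,1).

∂_2: C_2 → C_1 sends each 2-simplex [p,q,r] to [q,r] − [p,r] + [p,q]. For instance
  ∂bde = de − be + bd,
  ∂ade = de − ae + ad.
The 9×6 boundary matrix has rank 5 and Smith normal form diag(1,1,1,1,1).

Computing H_k = (kernel of ∂_k) / (image of ∂_{k+1}):

  H_0: rank C_0 − rank ∂_1 = 5 − 4 = 1, and the invariant factors of ∂_1 are all 1, so H_0 ≅ Z.
  H_1: rank ker ∂_1 − rank ∂_2 = (9 − 4) − 5 = 0, and the invariant factors of ∂_2 are all 1, so H_1 ≅ 0.
  H_2: rank ker ∂_2 − rank ∂_3 = (6 − 5) − 0 = 1, and there is no ∂_3, so H_2 ≅ Z.

(K is a triangulation of the 2-sphere S^2.)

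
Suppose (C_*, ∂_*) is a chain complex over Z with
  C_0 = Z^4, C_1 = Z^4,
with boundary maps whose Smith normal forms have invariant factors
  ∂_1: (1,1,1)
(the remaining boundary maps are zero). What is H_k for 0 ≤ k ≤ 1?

H_0: b_0 = 4 − 0 − 3 = 1; torsion from ∂_1 factors > 1: none. So H_0 = Z.
H_1: b_1 = 4 − 3 − 0 = 1; torsion from ∂_2 factors > 1: none. So H_1 = Z.

H_0 = Z,  H_1 = Z.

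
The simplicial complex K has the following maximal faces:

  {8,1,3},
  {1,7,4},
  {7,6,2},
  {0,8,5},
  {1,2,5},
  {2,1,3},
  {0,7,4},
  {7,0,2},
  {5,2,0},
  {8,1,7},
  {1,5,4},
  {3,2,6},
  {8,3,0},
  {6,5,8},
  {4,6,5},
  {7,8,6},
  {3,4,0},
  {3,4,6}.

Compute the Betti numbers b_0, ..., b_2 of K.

Take the total order 0 < 1 < 2 < 3 < 4 < 5 < 6 < 7 < 8 on the vertex set. Then K (dimension 2) consists of the simplices:

  0-simplices (9): [0], [1], [2], [3], [4], [5], [6], [7], [8]
  1-simplices (27): (27 of them)
  2-simplices (18): [0,2,5], [0,2,7], [0,3,4], [0,3,8], [0,4,7], [0,5,8], [1,2,3], [1,2,5], [1,3,8], [1,4,5], [1,4,7], [1,7,8], [2,3,6], [2,6,7], [3,4,6], [4,5,6], [5,6,8], [6,7,8]

so the chain groups are C_0 ≅ Z^9, C_1 ≅ Z^27, C_2 ≅ Z^18.

The boundary map ∂_1: C_1 → C_0 maps an edge to its endpoints' difference, ∂[p,q] = q − p. For instance
  ∂[0,7] = [7] − [0].
This gives a 9×27 integer matrix of rank 8; reducing to Smith normal form yields diagonal entries (1,1,1,1,1,1,1,1).

The boundary map ∂_2: C_2 → C_1 acts by ∂[p,q,r] = [q,r] − [p,r] + [p,q]. For instance
  ∂[1,7,8] = [7,8] − [1,8] + [1,7],
  ∂[0,5,8] = [5,8] − [0,8] + [0,5].
This gives a 27×18 integer matrix of rank 17; reducing to Smith normal form yields diagonal entries (1,1,1,1,1,1,1,1,1,1,1,1,1,1,1,1,1).

Now H_k = ker ∂_k / im ∂_{k+1}, so:

  H_0: rank C_0 − rank ∂_1 = 9 − 8 = 1, and the invariant factors of ∂_1 are all 1, so H_0 = Z.
  H_1: rank ker ∂_1 − rank ∂_2 = (27 − 8) − 17 = 2, and the invariant factors of ∂_2 are all 1, so H_1 = Z^2.
  H_2: rank ker ∂_2 − rank ∂_3 = (18 − 17) − 0 = 1, and there is no ∂_3, so H_2 = Z.

As a check, the Euler characteristic is 9 − 27 + 18 = 0, which agrees with 1 − 2 + 1 = 0.
(K is a triangulation of the torus T^2.)

Hence the Betti numbers are b_0 = 1, b_1 = 2, b_2 = 1.

b_0 = 1, b_1 = 2, b_2 = 1.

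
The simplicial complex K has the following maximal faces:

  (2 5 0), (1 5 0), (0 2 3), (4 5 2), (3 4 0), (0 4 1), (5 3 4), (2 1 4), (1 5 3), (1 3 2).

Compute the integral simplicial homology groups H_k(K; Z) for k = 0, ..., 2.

Order the vertices as 0 < 1 < 2 < 3 < 4 < 5. Listing each simplex with vertices in this order, K has dimension 2 with simplices:

  0-simplices (6): [0], [1], [2], [3], [4], [5]
  1-simplices (15): [0,1], [0,2], [0,3], [0,4], [0,5], [1,2], [1,3], [1,4], [1,5], [2,3], [2,4], [2,5], [3,4], [3,5], [4,5]
  2-simplices (10): [0,1,4], [0,1,5], [0,2,3], [0,2,5], [0,3,4], [1,2,3], [1,2,4], [1,3,5], [2,4,5], [3,4,5]

so the chain groups are C_0 ≅ Z^6, C_1 ≅ Z^15, C_2 ≅ Z^10.

∂_1: C_1 → C_0 is given by ∂[p,q] = [q] − [p]. For instance
  ∂[3,5] = [5] − [3].
This gives a 6×15 integer matrix of rank 5; reducing to Smith normal form yields diagonal entries (1,1,1,1,1).

The boundary map ∂_2: C_2 → C_1 maps a triangle to the signed sum of its edges. For instance
  ∂[2,4,5] = [4,5] − [2,5] + [2,4],
  ∂[1,2,4] = [2,4] − [1,4] + [1,2].
The 15×10 boundary matrix has rank 10 and Smith normal form diag(1,1,1,1,1,1,1,1,1,2).

Reading off H_k = ker ∂_k / im ∂_{k+1}:

  H_0: rank C_0 − rank ∂_1 = 6 − 5 = 1, and the invariant factors of ∂_1 are all 1, so H_0 ≅ Z.
  H_1: rank ker ∂_1 − rank ∂_2 = (15 − 5) − 10 = 0, and ∂_2 has invariant factor 2 > 1, so H_1 ≅ Z_2.
  H_2: rank ker ∂_2 − rank ∂_3 = (10 − 10) − 0 = 0, and there is no ∂_3, so H_2 ≅ 0.

As a check, the Euler characteristic is 6 − 15 + 10 = 1, which agrees with 1 − 0 + 0 = 1.
(K is a triangulation of the real projective plane RP^2.)

H_0 = Z,  H_1 = Z_2,  H_2 = 0.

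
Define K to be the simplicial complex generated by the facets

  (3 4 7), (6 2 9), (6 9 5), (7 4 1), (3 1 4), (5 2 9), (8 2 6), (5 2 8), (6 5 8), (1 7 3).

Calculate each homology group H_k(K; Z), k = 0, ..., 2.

H_0 ≅ Z^2,  H_1 = 0,  H_2 ≅ Z^2.

Take the total order 1 < 2 < 3 < 4 < 5 < 6 < 7 < 8 < 9 on the vertex set. Then K (dimension 2) consists of the simplices:

  0-simplices (9): [1], [2], [3], [4], [5], [6], [7], [8], [9]
  1-simplices (15): [1,3], [1,4], [1,7], [2,5], [2,6], [2,8], [2,9], [3,4], [3,7], [4,7], [5,6], [5,8], [5,9], [6,8], [6,9]
  2-simplices (10): [1,3,4], [1,3,7], [1,4,7], [2,5,8], [2,5,9], [2,6,8], [2,6,9], [3,4,7], [5,6,8], [5,6,9]

giving chain groups C_0 ≅ Z^9, C_1 ≅ Z^15, C_2 ≅ Z^10.

∂_1: C_1 → C_0 maps an edge to its endpoints' difference, ∂[p,q] = q − p. For instance
  ∂[2,5] = [5] − [2].
This gives a 9×15 integer matrix of rank 7; reducing to Smith normal form yields diagonal entries (1,1,1,1,1,1,1).

∂_2: C_2 → C_1 sends each 2-simplex [p,q,r] to [q,r] − [p,r] + [p,q]. For instance
  ∂[2,5,9] = [5,9] − [2,9] + [2,5],
  ∂[2,5,8] = [5,8] − [2,8] + [2,5].
This gives a 15×10 integer matrix of rank 8; reducing to Smith normal form yields diagonal entries (1,1,1,1,1,1,1,1).

Reading off H_k = ker ∂_k / im ∂_{k+1}:

  H_0: rank C_0 − rank ∂_1 = 9 − 7 = 2, and the invariant factors of ∂_1 are all 1, so H_0 ≅ Z^2.
  H_1: rank ker ∂_1 − rank ∂_2 = (15 − 7) − 8 = 0, and the invariant factors of ∂_2 are all 1, so H_1 ≅ 0.
  H_2: rank ker ∂_2 − rank ∂_3 = (10 − 8) − 0 = 2, and there is no ∂_3, so H_2 ≅ Z^2.

(K is a triangulation of the disjoint union of the 2-sphere S^2 and the 2-sphere S^2.)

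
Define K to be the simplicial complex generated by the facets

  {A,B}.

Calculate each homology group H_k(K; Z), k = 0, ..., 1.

H_0 = Z,  H_1 = 0.

Take the total order A < B on the vertex set. Then K (dimension 1) consists of the simplices:

  0-simplices (2): A, B
  1-simplices (1): AB

giving chain groups C_0 ≅ Z^2, C_1 ≅ Z^1.

The boundary map ∂_1: C_1 → C_0 maps an edge to its endpoints' difference, ∂[p,q] = q − p.
The resulting 2×1 matrix has rank 1, and its Smith normal form has invariant factors (1).

From H_k ≅ ker(∂_k) / im(∂_{k+1}) we obtain:

  H_0: rank C_0 − rank ∂_1 = 2 − 1 = 1, and the invariant factors of ∂_1 are all 1, so H_0 = Z.
  H_1: rank ker ∂_1 − rank ∂_2 = (1 − 1) − 0 = 0, and there is no ∂_2, so H_1 = 0.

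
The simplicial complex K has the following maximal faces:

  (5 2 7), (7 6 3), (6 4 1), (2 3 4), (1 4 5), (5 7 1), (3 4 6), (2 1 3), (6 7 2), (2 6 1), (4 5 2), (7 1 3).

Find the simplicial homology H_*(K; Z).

Order the vertices as 1 < 2 < 3 < 4 < 5 < 6 < 7. Listing each simplex with vertices in this order, K has dimension 2 with simplices:

  0-simplices (7): [1], [2], [3], [4], [5], [6], [7]
  1-simplices (18): [1,2], [1,3], [1,4], [1,5], [1,6], [1,7], [2,3], [2,4], [2,5], [2,6], [2,7], [3,4], [3,6], [3,7], [4,5], [4,6], [5,7], [6,7]
  2-simplices (12): [1,2,3], [1,2,6], [1,3,7], [1,4,5], [1,4,6], [1,5,7], [2,3,4], [2,4,5], [2,5,7], [2,6,7], [3,4,6], [3,6,7]

giving chain groups C_0 ≅ Z^7, C_1 ≅ Z^18, C_2 ≅ Z^12.

Boundary ∂_1: C_1 → C_0 maps an edge to its endpoints' difference, ∂[p,q] = q − p. For instance
  ∂[3,7] = [7] − [3].
As a 7×18 matrix over Z this has rank 6, with invariant factors (1,1,1,1,1,1).

Boundary ∂_2: C_2 → C_1 maps a triangle to the signed sum of its edges. For instance
  ∂[1,2,6] = [2,6] − [1,6] + [1,2],
  ∂[1,4,5] = [4,5] − [1,5] + [1,4].
The 18×12 boundary matrix has rank 12 and Smith normal form diag(1,1,1,1,1,1,1,1,1,1,1,2).

From H_k ≅ ker(∂_k) / im(∂_{k+1}) we obtain:

  H_0: rank C_0 − rank ∂_1 = 7 − 6 = 1, and the invariant factors of ∂_1 are all 1, so H_0 ≅ Z.
  H_1: rank ker ∂_1 − rank ∂_2 = (18 − 6) − 12 = 0, and ∂_2 has invariant factor 2 > 1, so H_1 ≅ Z_2.
  H_2: rank ker ∂_2 − rank ∂_3 = (12 − 12) − 0 = 0, and there is no ∂_3, so H_2 ≅ 0.

H_0 = Z,  H_1 = Z_2,  H_2 = 0.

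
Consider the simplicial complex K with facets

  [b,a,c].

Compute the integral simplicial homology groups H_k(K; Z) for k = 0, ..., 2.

Fix the vertex order a < b < c and write every simplex with vertices in increasing order. Then dim K = 2 and the simplices of K are:

  0-simplices (3): a, b, c
  1-simplices (3): ab, ac, bc
  2-simplices (1): abc

Hence C_0 ≅ Z^3, C_1 ≅ Z^3, C_2 ≅ Z^1.

Boundary ∂_1: C_1 → C_0 sends each edge [p,q] (with p < q) to q − p. For instance
  ∂ab = b − a.
This gives a 3×3 integer matrix of rank 2; reducing to Smith normal form yields diagonal entries (1,1).

The boundary map ∂_2: C_2 → C_1 acts by ∂[p,q,r] = [q,r] − [p,r] + [p,q]. For instance
  ∂abc = bc − ac + ab.
As a 3×1 matrix over Z this has rank 1, with invariant factors (1).

From H_k ≅ ker(∂_k) / im(∂_{k+1}) we obtain:

  H_0: rank C_0 − rank ∂_1 = 3 − 2 = 1, and the invariant factors of ∂_1 are all 1, so H_0 ≅ Z.
  H_1: rank ker ∂_1 − rank ∂_2 = (3 − 2) − 1 = 0, and the invariant factors of ∂_2 are all 1, so H_1 ≅ 0.
  H_2: rank ker ∂_2 − rank ∂_3 = (1 − 1) − 0 = 0, and there is no ∂_3, so H_2 ≅ 0.

H_0 = Z,  H_1 = 0,  H_2 = 0.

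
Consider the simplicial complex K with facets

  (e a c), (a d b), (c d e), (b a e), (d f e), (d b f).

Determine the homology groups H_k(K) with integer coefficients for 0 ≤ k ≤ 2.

We work with the vertex ordering a < b < c < d < e < f. The simplices of K, each written with vertices in increasing order, are:

  0-simplices (6): a, b, c, d, e, f
  1-simplices (12): ab, ac, ad, ae, bd, be, bf, cd, ce, de, df, ef
  2-simplices (6): abd, abe, ace, bdf, cde, def

Hence C_0 ≅ Z^6, C_1 ≅ Z^12, C_2 ≅ Z^6.

Boundary ∂_1: C_1 → C_0 is given by ∂[p,q] = [q] − [p]. For instance
  ∂bf = f − b.
The 6×12 boundary matrix has rank 5 and Smith normal form diag(1,1,1,1,1).

The boundary map ∂_2: C_2 → C_1 maps a triangle to the signed sum of its edges. For instance
  ∂abd = bd − ad + ab,
  ∂bdf = df − bf + bd.
The 12×6 boundary matrix has rank 6 and Smith normal form diag(1,1,1,1,1,1).

Reading off H_k = ker ∂_k / im ∂_{k+1}:

  H_0: rank C_0 − rank ∂_1 = 6 − 5 = 1, and the invariant factors of ∂_1 are all 1, so H_0 ≅ Z.
  H_1: rank ker ∂_1 − rank ∂_2 = (12 − 5) − 6 = 1, and the invariant factors of ∂_2 are all 1, so H_1 ≅ Z.
  H_2: rank ker ∂_2 − rank ∂_3 = (6 − 6) − 0 = 0, and there is no ∂_3, so H_2 ≅ 0.

H_0 ≅ Z,  H_1 ≅ Z,  H_2 = 0.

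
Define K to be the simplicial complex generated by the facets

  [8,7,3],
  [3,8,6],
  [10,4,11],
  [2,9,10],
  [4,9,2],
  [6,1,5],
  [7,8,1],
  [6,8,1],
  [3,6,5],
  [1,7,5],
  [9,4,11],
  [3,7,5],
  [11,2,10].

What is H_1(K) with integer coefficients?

K has 11 vertices, 22 edges, 13 triangles.
rank ∂_1 = 9, rank ∂_2 = 12 ⇒ b_1 = 22 − 9 − 12 = 1; all invariant factors of ∂_2 are 1 so no torsion. So H_1 = Z.

H_1 = Z.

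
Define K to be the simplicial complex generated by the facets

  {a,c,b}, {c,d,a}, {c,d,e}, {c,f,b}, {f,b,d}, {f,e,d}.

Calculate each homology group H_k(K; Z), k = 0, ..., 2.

Fix the vertex order a < b < c < d < e < f and write every simplex with vertices in increasing order. Then dim K = 2 and the simplices of K are:

  0-simplices (6): a, b, c, d, e, f
  1-simplices (12): ab, ac, ad, bc, bd, bf, cd, ce, cf, de, df, ef
  2-simplices (6): abc, acd, bcf, bdf, cde, def

Hence C_0 ≅ Z^6, C_1 ≅ Z^12, C_2 ≅ Z^6.

∂_1: C_1 → C_0 sends each edge [p,q] (with p < q) to q − p. For instance
  ∂ab = b − a.
The resulting 6×12 matrix has rank 5, and its Smith normal form has invariant factors (1,1,1,1,1).

Boundary ∂_2: C_2 → C_1 sends each 2-simplex [p,q,r] to [q,r] − [p,r] + [p,q]. For instance
  ∂bdf = df − bf + bd,
  ∂acd = cd − ad + ac.
As a 12×6 matrix over Z this has rank 6, with invariant factors (1,1,1,1,1,1).

Now H_k = ker ∂_k / im ∂_{k+1}, so:

  H_0: rank C_0 − rank ∂_1 = 6 − 5 = 1, and the invariant factors of ∂_1 are all 1, so H_0 ≅ Z.
  H_1: rank ker ∂_1 − rank ∂_2 = (12 − 5) − 6 = 1, and the invariant factors of ∂_2 are all 1, so H_1 ≅ Z.
  H_2: rank ker ∂_2 − rank ∂_3 = (6 − 6) − 0 = 0, and there is no ∂_3, so H_2 ≅ 0.

(K is a triangulation of the cylinder S^1 x I.)

H_0 ≅ Z,  H_1 ≅ Z,  H_2 = 0.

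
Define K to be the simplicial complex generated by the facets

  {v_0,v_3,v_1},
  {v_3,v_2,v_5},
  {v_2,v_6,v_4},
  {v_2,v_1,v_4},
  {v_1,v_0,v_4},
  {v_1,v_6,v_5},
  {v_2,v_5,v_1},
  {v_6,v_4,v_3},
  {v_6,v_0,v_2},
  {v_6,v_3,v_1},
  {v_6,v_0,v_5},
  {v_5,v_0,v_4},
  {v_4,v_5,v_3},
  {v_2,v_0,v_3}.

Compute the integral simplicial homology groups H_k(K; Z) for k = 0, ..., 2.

Fix the vertex order v_0 < v_1 < v_2 < v_3 < v_4 < v_5 < v_6 and write every simplex with vertices in increasing order. Then dim K = 2 and the simplices of K are:

  0-simplices (7): [v_0], [v_1], [v_2], [v_3], [v_4], [v_5], [v_6]
  1-simplices (21): (21 of them)
  2-simplices (14): (14 of them)

so the chain groups are C_0 ≅ Z^7, C_1 ≅ Z^21, C_2 ≅ Z^14.

Boundary ∂_1: C_1 → C_0 maps an edge to its endpoints' difference, ∂[p,q] = q − p.
This gives a 7×21 integer matrix of rank 6; reducing to Smith normal form yields diagonal entries (1,1,1,1,1,1).

Boundary ∂_2: C_2 → C_1 maps a triangle to the signed sum of its edges. For instance
  ∂[v_1,v_2,v_5] = [v_2,v_5] − [v_1,v_5] + [v_1,v_2],
  ∂[v_1,v_3,v_6] = [v_3,v_6] − [v_1,v_6] + [v_1,v_3].
The resulting 21×14 matrix has rank 13, and its Smith normal form has invariant factors (1,1,1,1,1,1,1,1,1,1,1,1,1).

From H_k ≅ ker(∂_k) / im(∂_{k+1}) we obtain:

  H_0: rank C_0 − rank ∂_1 = 7 − 6 = 1, and the invariant factors of ∂_1 are all 1, so H_0 ≅ Z.
  H_1: rank ker ∂_1 − rank ∂_2 = (21 − 6) − 13 = 2, and the invariant factors of ∂_2 are all 1, so H_1 ≅ Z^2.
  H_2: rank ker ∂_2 − rank ∂_3 = (14 − 13) − 0 = 1, and there is no ∂_3, so H_2 ≅ Z.

H_0 = Z,  H_1 = Z^2,  H_2 = Z.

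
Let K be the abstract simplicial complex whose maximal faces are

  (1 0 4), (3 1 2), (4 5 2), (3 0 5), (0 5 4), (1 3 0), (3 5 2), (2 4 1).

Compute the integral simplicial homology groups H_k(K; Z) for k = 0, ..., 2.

We work with the vertex ordering 0 < 1 < 2 < 3 < 4 < 5. The simplices of K, each written with vertices in increasing order, are:

  0-simplices (6): [0], [1], [2], [3], [4], [5]
  1-simplices (12): [0,1], [0,3], [0,4], [0,5], [1,2], [1,3], [1,4], [2,3], [2,4], [2,5], [3,5], [4,5]
  2-simplices (8): [0,1,3], [0,1,4], [0,3,5], [0,4,5], [1,2,3], [1,2,4], [2,3,5], [2,4,5]

Hence C_0 ≅ Z^6, C_1 ≅ Z^12, C_2 ≅ Z^8.

Boundary ∂_1: C_1 → C_0 maps an edge to its endpoints' difference, ∂[p,q] = q − p. For instance
  ∂[1,3] = [3] − [1].
The resulting 6×12 matrix has rank 5, and its Smith normal form has invariant factors (1,1,1,1,1).

Boundary ∂_2: C_2 → C_1 maps a triangle to the signed sum of its edges. For instance
  ∂[2,3,5] = [3,5] − [2,5] + [2,3],
  ∂[1,2,3] = [2,3] − [1,3] + [1,2].
The 12×8 boundary matrix has rank 7 and Smith normal form diag(1,1,1,1,1,1,1).

From H_k ≅ ker(∂_k) / im(∂_{k+1}) we obtain:

  H_0: rank C_0 − rank ∂_1 = 6 − 5 = 1, and the invariant factors of ∂_1 are all 1, so H_0 = Z.
  H_1: rank ker ∂_1 − rank ∂_2 = (12 − 5) − 7 = 0, and the invariant factors of ∂_2 are all 1, so H_1 = 0.
  H_2: rank ker ∂_2 − rank ∂_3 = (8 − 7) − 0 = 1, and there is no ∂_3, so H_2 = Z.

As a check, the Euler characteristic is 6 − 12 + 8 = 2, which agrees with 1 − 0 + 1 = 2.

H_0 ≅ Z,  H_1 = 0,  H_2 ≅ Z.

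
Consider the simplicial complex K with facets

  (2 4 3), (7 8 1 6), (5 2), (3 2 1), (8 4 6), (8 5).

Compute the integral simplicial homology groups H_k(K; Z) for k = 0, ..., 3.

K has 8 vertices, 15 edges, 7 triangles, 1 3-simplex.
rank ∂_0 = 0, rank ∂_1 = 7 ⇒ b_0 = 8 − 0 − 7 = 1; all invariant factors of ∂_1 are 1 so no torsion. So H_0 ≅ Z.
rank ∂_1 = 7, rank ∂_2 = 6 ⇒ b_1 = 15 − 7 − 6 = 2; all invariant factors of ∂_2 are 1 so no torsion. So H_1 ≅ Z^2.
rank ∂_2 = 6, rank ∂_3 = 1 ⇒ b_2 = 7 − 6 − 1 = 0; all invariant factors of ∂_3 are 1 so no torsion. So H_2 ≅ 0.
rank ∂_3 = 1, rank ∂_4 = 0 ⇒ b_3 = 1 − 1 − 0 = 0. So H_3 ≅ 0.

H_0 ≅ Z,  H_1 ≅ Z^2,  H_2 = 0,  H_3 = 0.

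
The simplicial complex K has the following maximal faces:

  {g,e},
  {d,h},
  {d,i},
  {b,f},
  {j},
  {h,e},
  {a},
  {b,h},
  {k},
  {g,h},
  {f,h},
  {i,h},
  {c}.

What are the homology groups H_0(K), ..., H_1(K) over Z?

H_0 = Z^5,  H_1 = Z^3.

K has 11 vertices, 9 edges.
rank ∂_0 = 0, rank ∂_1 = 6 ⇒ b_0 = 11 − 0 − 6 = 5; all invariant factors of ∂_1 are 1 so no torsion. So H_0 ≅ Z^5.
rank ∂_1 = 6, rank ∂_2 = 0 ⇒ b_1 = 9 − 6 − 0 = 3. So H_1 ≅ Z^3.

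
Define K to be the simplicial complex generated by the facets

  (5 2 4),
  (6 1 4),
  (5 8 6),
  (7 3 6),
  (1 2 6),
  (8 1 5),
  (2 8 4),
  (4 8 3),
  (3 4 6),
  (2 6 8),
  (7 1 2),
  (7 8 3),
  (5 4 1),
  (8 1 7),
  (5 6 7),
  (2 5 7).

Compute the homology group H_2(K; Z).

H_2 = Z.

We work with the vertex ordering 1 < 2 < 3 < 4 < 5 < 6 < 7 < 8. The simplices of K, each written with vertices in increasing order, are:

  0-simplices (8): [1], [2], [3], [4], [5], [6], [7], [8]
  1-simplices (24): (24 of them)
  2-simplices (16): [1,2,6], [1,2,7], [1,4,5], [1,4,6], [1,5,8], [1,7,8], [2,4,5], [2,4,8], [2,5,7], [2,6,8], [3,4,6], [3,4,8], [3,6,7], [3,7,8], [5,6,7], [5,6,8]

giving chain groups C_0 ≅ Z^8, C_1 ≅ Z^24, C_2 ≅ Z^16.

∂_1: C_1 → C_0 sends each edge [p,q] (with p < q) to q − p. For instance
  ∂[7,8] = [8] − [7].
The resulting 8×24 matrix has rank 7, and its Smith normal form has invariant factors (1,1,1,1,1,1,1).

Boundary ∂_2: C_2 → C_1 maps a triangle to the signed sum of its edges. For instance
  ∂[3,6,7] = [6,7] − [3,7] + [3,6],
  ∂[3,4,6] = [4,6] − [3,6] + [3,4].
The resulting 24×16 matrix has rank 15, and its Smith normal form has invariant factors (1,1,1,1,1,1,1,1,1,1,1,1,1,1,1).

Now H_k = ker ∂_k / im ∂_{k+1}, so:

  H_2: rank ker ∂_2 − rank ∂_3 = (16 − 15) − 0 = 1, and there is no ∂_3, so H_2 = Z.

(K is a triangulation of the torus T^2.)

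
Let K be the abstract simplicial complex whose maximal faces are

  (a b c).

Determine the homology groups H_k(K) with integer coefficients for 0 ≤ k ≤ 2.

Order the vertices as a < b < c. Listing each simplex with vertices in this order, K has dimension 2 with simplices:

  0-simplices (3): a, b, c
  1-simplices (3): ab, ac, bc
  2-simplices (1): abc

Hence C_0 ≅ Z^3, C_1 ≅ Z^3, C_2 ≅ Z^1.

∂_1: C_1 → C_0 is given by ∂[p,q] = [q] − [p].
As a 3×3 matrix over Z this has rank 2, with invariant factors (1,1).

Boundary ∂_2: C_2 → C_1 sends each 2-simplex [p,q,r] to [q,r] − [p,r] + [p,q]. For instance
  ∂abc = bc − ac + ab.
The 3×1 boundary matrix has rank 1 and Smith normal form diag(1).

Computing H_k = (kernel of ∂_k) / (image of ∂_{k+1}):

  H_0: rank C_0 − rank ∂_1 = 3 − 2 = 1, and the invariant factors of ∂_1 are all 1, so H_0 ≅ Z.
  H_1: rank ker ∂_1 − rank ∂_2 = (3 − 2) − 1 = 0, and the invariant factors of ∂_2 are all 1, so H_1 ≅ 0.
  H_2: rank ker ∂_2 − rank ∂_3 = (1 − 1) − 0 = 0, and there is no ∂_3, so H_2 ≅ 0.

As a check, the Euler characteristic is 3 − 3 + 1 = 1, which agrees with 1 − 0 + 0 = 1.

H_0 = Z,  H_1 = 0,  H_2 = 0.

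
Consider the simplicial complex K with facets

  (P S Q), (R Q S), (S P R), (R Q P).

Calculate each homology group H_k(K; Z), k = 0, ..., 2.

We work with the vertex ordering P < Q < R < S. The simplices of K, each written with vertices in increasing order, are:

  0-simplices (4): P, Q, R, S
  1-simplices (6): PQ, PR, PS, QR, QS, RS
  2-simplices (4): PQR, PQS, PRS, QRS

Hence C_0 ≅ Z^4, C_1 ≅ Z^6, C_2 ≅ Z^4.

The boundary map ∂_1: C_1 → C_0 maps an edge to its endpoints' difference, ∂[p,q] = q − p. For instance
  ∂QR = R − Q.
This gives a 4×6 integer matrix of rank 3; reducing to Smith normal form yields diagonal entries (1,1,1).

Boundary ∂_2: C_2 → C_1 acts by ∂[p,q,r] = [q,r] − [p,r] + [p,q]. For instance
  ∂PQS = QS − PS + PQ,
  ∂PQR = QR − PR + PQ.
The resulting 6×4 matrix has rank 3, and its Smith normal form has invariant factors (1,1,1).

Reading off H_k = ker ∂_k / im ∂_{k+1}:

  H_0: rank C_0 − rank ∂_1 = 4 − 3 = 1, and the invariant factors of ∂_1 are all 1, so H_0 ≅ Z.
  H_1: rank ker ∂_1 − rank ∂_2 = (6 − 3) − 3 = 0, and the invariant factors of ∂_2 are all 1, so H_1 ≅ 0.
  H_2: rank ker ∂_2 − rank ∂_3 = (4 − 3) − 0 = 1, and there is no ∂_3, so H_2 ≅ Z.

As a check, the Euler characteristic is 4 − 6 + 4 = 2, which agrees with 1 − 0 + 1 = 2.
(K is a triangulation of the 2-sphere S^2.)

H_0 = Z,  H_1 = 0,  H_2 = Z.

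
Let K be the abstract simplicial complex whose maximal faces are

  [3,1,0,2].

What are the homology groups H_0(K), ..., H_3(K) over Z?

H_0 ≅ Z,  H_1 = 0,  H_2 = 0,  H_3 = 0.

Take the total order 0 < 1 < 2 < 3 on the vertex set. Then K (dimension 3) consists of the simplices:

  0-simplices (4): [0], [1], [2], [3]
  1-simplices (6): [0,1], [0,2], [0,3], [1,2], [1,3], [2,3]
  2-simplices (4): [0,1,2], [0,1,3], [0,2,3], [1,2,3]
  3-simplices (1): [0,1,2,3]

giving chain groups C_0 ≅ Z^4, C_1 ≅ Z^6, C_2 ≅ Z^4, C_3 ≅ Z^1.

∂_1: C_1 → C_0 is given by ∂[p,q] = [q] − [p]. For instance
  ∂[1,3] = [3] − [1].
This gives a 4×6 integer matrix of rank 3; reducing to Smith normal form yields diagonal entries (1,1,1).

The boundary map ∂_2: C_2 → C_1 sends each 2-simplex [p,q,r] to [q,r] − [p,r] + [p,q]. For instance
  ∂[1,2,3] = [2,3] − [1,3] + [1,2],
  ∂[0,1,2] = [1,2] − [0,2] + [0,1].
The resulting 6×4 matrix has rank 3, and its Smith normal form has invariant factors (1,1,1).

Boundary ∂_3: C_3 → C_2 sends each 3-simplex σ to the alternating sum Σ_i (−1)^i (σ with its i-th vertex removed). For instance
  ∂[0,1,2,3] = [1,2,3] − [0,2,3] + [0,1,3] − [0,1,2].
As a 4×1 matrix over Z this has rank 1, with invariant factors (1).

From H_k ≅ ker(∂_k) / im(∂_{k+1}) we obtain:

  H_0: rank C_0 − rank ∂_1 = 4 − 3 = 1, and the invariant factors of ∂_1 are all 1, so H_0 ≅ Z.
  H_1: rank ker ∂_1 − rank ∂_2 = (6 − 3) − 3 = 0, and the invariant factors of ∂_2 are all 1, so H_1 ≅ 0.
  H_2: rank ker ∂_2 − rank ∂_3 = (4 − 3) − 1 = 0, and the invariant factors of ∂_3 are all 1, so H_2 ≅ 0.
  H_3: rank ker ∂_3 − rank ∂_4 = (1 − 1) − 0 = 0, and there is no ∂_4, so H_3 ≅ 0.

As a check, the Euler characteristic is 4 − 6 + 4 − 1 = 1, which agrees with 1 − 0 + 0 − 0 = 1.
(K is a triangulation of the 3-simplex.)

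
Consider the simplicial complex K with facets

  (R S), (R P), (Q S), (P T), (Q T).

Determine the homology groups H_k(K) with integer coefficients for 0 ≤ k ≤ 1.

H_0 ≅ Z,  H_1 ≅ Z.

Fix the vertex order P < Q < R < S < T and write every simplex with vertices in increasing order. Then dim K = 1 and the simplices of K are:

  0-simplices (5): P, Q, R, S, T
  1-simplices (5): PR, PT, QS, QT, RS

so the chain groups are C_0 ≅ Z^5, C_1 ≅ Z^5.

Boundary ∂_1: C_1 → C_0 is given by ∂[p,q] = [q] − [p].
The resulting 5×5 matrix has rank 4, and its Smith normal form has invariant factors (1,1,1,1).

Computing H_k = (kernel of ∂_k) / (image of ∂_{k+1}):

  H_0: rank C_0 − rank ∂_1 = 5 − 4 = 1, and the invariant factors of ∂_1 are all 1, so H_0 = Z.
  H_1: rank ker ∂_1 − rank ∂_2 = (5 − 4) − 0 = 1, and there is no ∂_2, so H_1 = Z.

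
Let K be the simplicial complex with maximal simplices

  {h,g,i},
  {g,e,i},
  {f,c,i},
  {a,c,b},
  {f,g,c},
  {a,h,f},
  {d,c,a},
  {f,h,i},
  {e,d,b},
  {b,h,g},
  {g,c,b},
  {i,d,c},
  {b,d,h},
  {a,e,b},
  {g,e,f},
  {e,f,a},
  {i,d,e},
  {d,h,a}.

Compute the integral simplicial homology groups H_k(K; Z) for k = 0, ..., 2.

Order the vertices as a < b < c < d < e < f < g < h < i. Listing each simplex with vertices in this order, K has dimension 2 with simplices:

  0-simplices (9): a, b, c, d, e, f, g, h, i
  1-simplices (27): ab, ac, ad, ae, af, ah, bc, bd, be, bg, bh, cd, cf, cg, ci, de, dh, di, ef, eg, ei, fg, fh, fi, gh, gi, hi
  2-simplices (18): abc, abe, acd, adh, aef, afh, bcg, bde, bdh, bgh, cdi, cfg, cfi, dei, efg, egi, fhi, ghi

giving chain groups C_0 ≅ Z^9, C_1 ≅ Z^27, C_2 ≅ Z^18.

Boundary ∂_1: C_1 → C_0 is given by ∂[p,q] = [q] − [p].
The 9×27 boundary matrix has rank 8 and Smith normal form diag(1,1,1,1,1,1,1,1).

The boundary map ∂_2: C_2 → C_1 maps a triangle to the signed sum of its edges. For instance
  ∂egi = gi − ei + eg,
  ∂dei = ei − di + de.
This gives a 27×18 integer matrix of rank 18; reducing to Smith normal form yields diagonal entries (1,1,1,1,1,1,1,1,1,1,1,1,1,1,1,1,1,2).

Now H_k = ker ∂_k / im ∂_{k+1}, so:

  H_0: rank C_0 − rank ∂_1 = 9 − 8 = 1, and the invariant factors of ∂_1 are all 1, so H_0 = Z.
  H_1: rank ker ∂_1 − rank ∂_2 = (27 − 8) − 18 = 1, and ∂_2 has invariant factor 2 > 1, so H_1 = Z ⊕ Z/2.
  H_2: rank ker ∂_2 − rank ∂_3 = (18 − 18) − 0 = 0, and there is no ∂_3, so H_2 = 0.

H_0 = Z,  H_1 = Z ⊕ Z/2,  H_2 = 0.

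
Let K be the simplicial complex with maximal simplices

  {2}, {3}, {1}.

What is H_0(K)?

Take the total order 1 < 2 < 3 on the vertex set. Then K (dimension 0) consists of the simplices:

  0-simplices (3): [1], [2], [3]

giving chain groups C_0 ≅ Z^3.

Now H_k = ker ∂_k / im ∂_{k+1}, so:

  H_0: rank C_0 − rank ∂_1 = 3 − 0 = 3, and there is no ∂_1, so H_0 ≅ Z^3.

H_0 = Z^3.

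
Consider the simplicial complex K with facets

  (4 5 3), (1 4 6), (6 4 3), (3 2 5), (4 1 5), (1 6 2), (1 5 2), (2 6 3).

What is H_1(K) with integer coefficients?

H_1 = 0.

Order the vertices as 1 < 2 < 3 < 4 < 5 < 6. Listing each simplex with vertices in this order, K has dimension 2 with simplices:

  0-simplices (6): [1], [2], [3], [4], [5], [6]
  1-simplices (12): [1,2], [1,4], [1,5], [1,6], [2,3], [2,5], [2,6], [3,4], [3,5], [3,6], [4,5], [4,6]
  2-simplices (8): [1,2,5], [1,2,6], [1,4,5], [1,4,6], [2,3,5], [2,3,6], [3,4,5], [3,4,6]

giving chain groups C_0 ≅ Z^6, C_1 ≅ Z^12, C_2 ≅ Z^8.

The boundary map ∂_1: C_1 → C_0 sends each edge [p,q] (with p < q) to q − p. For instance
  ∂[3,5] = [5] − [3].
The 6×12 boundary matrix has rank 5 and Smith normal form diag(1,1,1,1,1).

∂_2: C_2 → C_1 maps a triangle to the signed sum of its edges. For instance
  ∂[3,4,6] = [4,6] − [3,6] + [3,4],
  ∂[1,4,6] = [4,6] − [1,6] + [1,4].
The resulting 12×8 matrix has rank 7, and its Smith normal form has invariant factors (1,1,1,1,1,1,1).

From H_k ≅ ker(∂_k) / im(∂_{k+1}) we obtain:

  H_1: rank ker ∂_1 − rank ∂_2 = (12 − 5) − 7 = 0, and the invariant factors of ∂_2 are all 1, so H_1 = 0.

(K is a triangulation of the 2-sphere S^2.)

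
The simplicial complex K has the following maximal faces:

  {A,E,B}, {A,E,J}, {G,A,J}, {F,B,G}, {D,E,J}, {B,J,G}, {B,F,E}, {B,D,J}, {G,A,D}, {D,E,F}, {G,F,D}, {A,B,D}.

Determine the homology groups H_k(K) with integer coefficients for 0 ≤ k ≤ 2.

Fix the vertex order A < B < D < E < F < G < J and write every simplex with vertices in increasing order. Then dim K = 2 and the simplices of K are:

  0-simplices (7): A, B, D, E, F, G, J
  1-simplices (18): AB, AD, AE, AG, AJ, BD, BE, BF, BG, BJ, DE, DF, DG, DJ, EF, EJ, FG, GJ
  2-simplices (12): ABD, ABE, ADG, AEJ, AGJ, BDJ, BEF, BFG, BGJ, DEF, DEJ, DFG

so the chain groups are C_0 ≅ Z^7, C_1 ≅ Z^18, C_2 ≅ Z^12.

Boundary ∂_1: C_1 → C_0 maps an edge to its endpoints' difference, ∂[p,q] = q − p. For instance
  ∂FG = G − F.
This gives a 7×18 integer matrix of rank 6; reducing to Smith normal form yields diagonal entries (1,1,1,1,1,1).

The boundary map ∂_2: C_2 → C_1 maps a triangle to the signed sum of its edges. For instance
  ∂BEF = EF − BF + BE,
  ∂DEF = EF − DF + DE.
This gives a 18×12 integer matrix of rank 12; reducing to Smith normal form yields diagonal entries (1,1,1,1,1,1,1,1,1,1,1,2).

Computing H_k = (kernel of ∂_k) / (image of ∂_{k+1}):

  H_0: rank C_0 − rank ∂_1 = 7 − 6 = 1, and the invariant factors of ∂_1 are all 1, so H_0 = Z.
  H_1: rank ker ∂_1 − rank ∂_2 = (18 − 6) − 12 = 0, and ∂_2 has invariant factor 2 > 1, so H_1 = Z/2.
  H_2: rank ker ∂_2 − rank ∂_3 = (12 − 12) − 0 = 0, and there is no ∂_3, so H_2 = 0.

H_0 ≅ Z,  H_1 ≅ Z/2,  H_2 = 0.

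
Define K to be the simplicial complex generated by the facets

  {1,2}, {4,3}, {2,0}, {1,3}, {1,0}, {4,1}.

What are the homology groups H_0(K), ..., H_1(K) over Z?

Order the vertices as 0 < 1 < 2 < 3 < 4. Listing each simplex with vertices in this order, K has dimension 1 with simplices:

  0-simplices (5): [0], [1], [2], [3], [4]
  1-simplices (6): [0,1], [0,2], [1,2], [1,3], [1,4], [3,4]

giving chain groups C_0 ≅ Z^5, C_1 ≅ Z^6.

∂_1: C_1 → C_0 sends each edge [p,q] (with p < q) to q − p.
The 5×6 boundary matrix has rank 4 and Smith normal form diag(1,1,1,1).

Computing H_k = (kernel of ∂_k) / (image of ∂_{k+1}):

  H_0: rank C_0 − rank ∂_1 = 5 − 4 = 1, and the invariant factors of ∂_1 are all 1, so H_0 = Z.
  H_1: rank ker ∂_1 − rank ∂_2 = (6 − 4) − 0 = 2, and there is no ∂_2, so H_1 = Z^2.

H_0 = Z,  H_1 = Z^2.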